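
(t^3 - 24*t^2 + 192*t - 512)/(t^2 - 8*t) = t - 16 + 64/t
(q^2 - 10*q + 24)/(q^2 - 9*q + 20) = (q - 6)/(q - 5)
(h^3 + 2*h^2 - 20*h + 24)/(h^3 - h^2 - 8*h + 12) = (h + 6)/(h + 3)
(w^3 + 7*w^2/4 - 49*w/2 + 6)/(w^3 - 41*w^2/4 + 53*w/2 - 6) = (w + 6)/(w - 6)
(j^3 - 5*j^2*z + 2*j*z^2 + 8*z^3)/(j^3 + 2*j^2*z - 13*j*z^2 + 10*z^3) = (-j^2 + 3*j*z + 4*z^2)/(-j^2 - 4*j*z + 5*z^2)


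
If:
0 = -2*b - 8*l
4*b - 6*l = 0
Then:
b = 0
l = 0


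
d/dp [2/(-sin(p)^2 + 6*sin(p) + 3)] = 4*(sin(p) - 3)*cos(p)/(6*sin(p) + cos(p)^2 + 2)^2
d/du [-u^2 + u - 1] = 1 - 2*u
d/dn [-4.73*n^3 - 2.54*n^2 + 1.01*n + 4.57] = -14.19*n^2 - 5.08*n + 1.01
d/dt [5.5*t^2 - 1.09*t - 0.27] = 11.0*t - 1.09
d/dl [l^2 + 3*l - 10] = 2*l + 3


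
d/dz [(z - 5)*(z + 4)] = 2*z - 1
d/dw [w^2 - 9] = 2*w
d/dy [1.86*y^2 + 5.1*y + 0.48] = 3.72*y + 5.1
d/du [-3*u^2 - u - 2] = -6*u - 1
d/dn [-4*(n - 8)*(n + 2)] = 24 - 8*n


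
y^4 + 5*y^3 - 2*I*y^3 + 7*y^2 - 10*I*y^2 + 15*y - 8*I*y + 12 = (y + 1)*(y + 4)*(y - 3*I)*(y + I)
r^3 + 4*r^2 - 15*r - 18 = (r - 3)*(r + 1)*(r + 6)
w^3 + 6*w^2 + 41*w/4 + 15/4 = (w + 1/2)*(w + 5/2)*(w + 3)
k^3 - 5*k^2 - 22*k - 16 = (k - 8)*(k + 1)*(k + 2)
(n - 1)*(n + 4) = n^2 + 3*n - 4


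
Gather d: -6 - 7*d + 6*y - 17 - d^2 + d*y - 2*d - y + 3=-d^2 + d*(y - 9) + 5*y - 20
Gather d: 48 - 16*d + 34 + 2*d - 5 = 77 - 14*d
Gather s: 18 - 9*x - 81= -9*x - 63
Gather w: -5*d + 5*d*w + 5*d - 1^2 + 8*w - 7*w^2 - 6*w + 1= -7*w^2 + w*(5*d + 2)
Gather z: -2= -2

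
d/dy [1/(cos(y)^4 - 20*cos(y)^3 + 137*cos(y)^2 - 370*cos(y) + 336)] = 2*(2*cos(y)^3 - 30*cos(y)^2 + 137*cos(y) - 185)*sin(y)/(cos(y)^4 - 20*cos(y)^3 + 137*cos(y)^2 - 370*cos(y) + 336)^2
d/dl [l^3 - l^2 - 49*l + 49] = 3*l^2 - 2*l - 49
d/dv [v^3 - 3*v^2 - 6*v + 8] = 3*v^2 - 6*v - 6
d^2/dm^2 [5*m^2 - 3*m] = 10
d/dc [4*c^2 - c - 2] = 8*c - 1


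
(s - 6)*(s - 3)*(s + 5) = s^3 - 4*s^2 - 27*s + 90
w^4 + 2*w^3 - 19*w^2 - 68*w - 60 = (w - 5)*(w + 2)^2*(w + 3)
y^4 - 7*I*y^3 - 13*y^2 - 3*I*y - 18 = (y - 3*I)^2*(y - 2*I)*(y + I)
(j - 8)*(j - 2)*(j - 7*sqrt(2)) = j^3 - 10*j^2 - 7*sqrt(2)*j^2 + 16*j + 70*sqrt(2)*j - 112*sqrt(2)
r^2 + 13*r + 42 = (r + 6)*(r + 7)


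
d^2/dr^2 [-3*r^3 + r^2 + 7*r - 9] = 2 - 18*r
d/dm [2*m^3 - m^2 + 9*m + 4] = 6*m^2 - 2*m + 9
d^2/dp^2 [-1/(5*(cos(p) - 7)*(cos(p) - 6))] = (4*sin(p)^4 - 3*sin(p)^2 + 2379*cos(p)/4 - 39*cos(3*p)/4 - 255)/(5*(cos(p) - 7)^3*(cos(p) - 6)^3)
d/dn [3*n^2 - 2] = 6*n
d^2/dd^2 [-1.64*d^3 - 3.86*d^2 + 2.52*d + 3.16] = -9.84*d - 7.72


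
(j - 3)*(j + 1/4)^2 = j^3 - 5*j^2/2 - 23*j/16 - 3/16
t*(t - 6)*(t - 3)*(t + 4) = t^4 - 5*t^3 - 18*t^2 + 72*t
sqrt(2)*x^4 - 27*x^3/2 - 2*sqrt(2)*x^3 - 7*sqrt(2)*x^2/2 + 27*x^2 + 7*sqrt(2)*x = x*(x - 2)*(x - 7*sqrt(2))*(sqrt(2)*x + 1/2)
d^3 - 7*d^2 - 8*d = d*(d - 8)*(d + 1)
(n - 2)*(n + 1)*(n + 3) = n^3 + 2*n^2 - 5*n - 6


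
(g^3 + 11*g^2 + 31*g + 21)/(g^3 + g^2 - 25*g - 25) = (g^2 + 10*g + 21)/(g^2 - 25)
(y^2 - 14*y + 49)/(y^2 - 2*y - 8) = (-y^2 + 14*y - 49)/(-y^2 + 2*y + 8)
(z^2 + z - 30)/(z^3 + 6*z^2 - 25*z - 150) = 1/(z + 5)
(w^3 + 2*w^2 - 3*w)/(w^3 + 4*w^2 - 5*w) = (w + 3)/(w + 5)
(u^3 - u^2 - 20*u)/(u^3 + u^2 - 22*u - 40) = u/(u + 2)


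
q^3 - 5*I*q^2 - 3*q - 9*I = (q - 3*I)^2*(q + I)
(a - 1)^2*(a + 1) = a^3 - a^2 - a + 1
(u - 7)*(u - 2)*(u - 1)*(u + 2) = u^4 - 8*u^3 + 3*u^2 + 32*u - 28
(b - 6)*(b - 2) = b^2 - 8*b + 12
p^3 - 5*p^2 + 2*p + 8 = (p - 4)*(p - 2)*(p + 1)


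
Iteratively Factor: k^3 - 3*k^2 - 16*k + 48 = (k - 4)*(k^2 + k - 12) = (k - 4)*(k + 4)*(k - 3)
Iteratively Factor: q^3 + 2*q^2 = (q + 2)*(q^2) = q*(q + 2)*(q)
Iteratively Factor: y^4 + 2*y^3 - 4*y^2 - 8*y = (y - 2)*(y^3 + 4*y^2 + 4*y) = y*(y - 2)*(y^2 + 4*y + 4) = y*(y - 2)*(y + 2)*(y + 2)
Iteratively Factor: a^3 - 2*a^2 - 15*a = (a + 3)*(a^2 - 5*a) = a*(a + 3)*(a - 5)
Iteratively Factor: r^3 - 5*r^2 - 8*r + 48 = (r - 4)*(r^2 - r - 12) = (r - 4)*(r + 3)*(r - 4)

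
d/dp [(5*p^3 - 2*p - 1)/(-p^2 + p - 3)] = ((2 - 15*p^2)*(p^2 - p + 3) - (2*p - 1)*(-5*p^3 + 2*p + 1))/(p^2 - p + 3)^2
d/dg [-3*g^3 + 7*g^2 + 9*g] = -9*g^2 + 14*g + 9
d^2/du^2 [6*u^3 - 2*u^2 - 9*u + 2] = 36*u - 4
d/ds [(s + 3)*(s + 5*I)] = 2*s + 3 + 5*I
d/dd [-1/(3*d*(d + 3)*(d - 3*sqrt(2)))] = (d*(d + 3) + d*(d - 3*sqrt(2)) + (d + 3)*(d - 3*sqrt(2)))/(3*d^2*(d + 3)^2*(d - 3*sqrt(2))^2)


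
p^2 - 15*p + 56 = (p - 8)*(p - 7)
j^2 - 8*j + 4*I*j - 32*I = (j - 8)*(j + 4*I)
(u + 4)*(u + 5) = u^2 + 9*u + 20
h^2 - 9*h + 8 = (h - 8)*(h - 1)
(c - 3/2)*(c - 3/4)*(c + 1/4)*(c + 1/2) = c^4 - 3*c^3/2 - 7*c^2/16 + 9*c/16 + 9/64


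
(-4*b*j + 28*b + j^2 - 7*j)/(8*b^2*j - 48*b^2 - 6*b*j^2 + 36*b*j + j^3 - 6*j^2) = (7 - j)/(2*b*j - 12*b - j^2 + 6*j)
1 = 1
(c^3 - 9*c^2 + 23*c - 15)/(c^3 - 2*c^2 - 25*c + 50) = (c^2 - 4*c + 3)/(c^2 + 3*c - 10)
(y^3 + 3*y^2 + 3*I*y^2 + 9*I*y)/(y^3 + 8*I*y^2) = (y^2 + 3*y*(1 + I) + 9*I)/(y*(y + 8*I))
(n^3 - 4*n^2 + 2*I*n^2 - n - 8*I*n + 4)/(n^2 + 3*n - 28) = (n^2 + 2*I*n - 1)/(n + 7)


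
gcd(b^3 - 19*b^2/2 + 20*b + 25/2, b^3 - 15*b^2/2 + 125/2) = b^2 - 10*b + 25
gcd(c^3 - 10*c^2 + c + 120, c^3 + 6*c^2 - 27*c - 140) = c - 5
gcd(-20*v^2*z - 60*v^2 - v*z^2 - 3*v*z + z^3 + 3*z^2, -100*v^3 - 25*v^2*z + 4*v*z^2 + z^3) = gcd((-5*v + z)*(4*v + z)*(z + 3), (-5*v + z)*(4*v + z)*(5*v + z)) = -20*v^2 - v*z + z^2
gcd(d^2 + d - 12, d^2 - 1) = 1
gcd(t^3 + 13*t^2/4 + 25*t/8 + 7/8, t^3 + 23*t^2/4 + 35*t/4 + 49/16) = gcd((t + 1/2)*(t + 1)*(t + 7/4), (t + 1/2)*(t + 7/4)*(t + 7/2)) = t^2 + 9*t/4 + 7/8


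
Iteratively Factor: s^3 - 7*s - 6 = (s - 3)*(s^2 + 3*s + 2) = (s - 3)*(s + 2)*(s + 1)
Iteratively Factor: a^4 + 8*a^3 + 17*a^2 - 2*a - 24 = (a + 3)*(a^3 + 5*a^2 + 2*a - 8) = (a + 3)*(a + 4)*(a^2 + a - 2) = (a + 2)*(a + 3)*(a + 4)*(a - 1)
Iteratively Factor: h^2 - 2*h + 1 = (h - 1)*(h - 1)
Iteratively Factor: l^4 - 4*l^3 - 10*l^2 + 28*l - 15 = (l + 3)*(l^3 - 7*l^2 + 11*l - 5) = (l - 1)*(l + 3)*(l^2 - 6*l + 5) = (l - 5)*(l - 1)*(l + 3)*(l - 1)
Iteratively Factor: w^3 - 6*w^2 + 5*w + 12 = (w - 4)*(w^2 - 2*w - 3) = (w - 4)*(w + 1)*(w - 3)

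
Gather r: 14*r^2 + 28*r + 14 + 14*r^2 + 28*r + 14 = 28*r^2 + 56*r + 28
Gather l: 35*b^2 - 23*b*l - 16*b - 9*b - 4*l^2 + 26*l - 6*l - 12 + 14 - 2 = 35*b^2 - 25*b - 4*l^2 + l*(20 - 23*b)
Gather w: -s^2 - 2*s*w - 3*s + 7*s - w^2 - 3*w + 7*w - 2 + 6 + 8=-s^2 + 4*s - w^2 + w*(4 - 2*s) + 12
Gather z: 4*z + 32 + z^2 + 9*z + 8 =z^2 + 13*z + 40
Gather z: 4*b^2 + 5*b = 4*b^2 + 5*b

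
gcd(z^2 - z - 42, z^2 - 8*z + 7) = z - 7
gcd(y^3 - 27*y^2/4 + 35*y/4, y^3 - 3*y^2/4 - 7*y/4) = y^2 - 7*y/4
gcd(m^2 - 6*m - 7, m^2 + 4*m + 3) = m + 1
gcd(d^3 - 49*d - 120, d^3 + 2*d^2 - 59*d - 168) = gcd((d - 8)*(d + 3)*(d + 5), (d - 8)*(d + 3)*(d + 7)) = d^2 - 5*d - 24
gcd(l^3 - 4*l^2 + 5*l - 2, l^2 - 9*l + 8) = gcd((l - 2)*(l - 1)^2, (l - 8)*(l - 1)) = l - 1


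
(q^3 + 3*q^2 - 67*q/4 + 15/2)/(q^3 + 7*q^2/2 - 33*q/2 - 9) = (4*q^2 - 12*q + 5)/(2*(2*q^2 - 5*q - 3))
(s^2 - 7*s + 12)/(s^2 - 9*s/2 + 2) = 2*(s - 3)/(2*s - 1)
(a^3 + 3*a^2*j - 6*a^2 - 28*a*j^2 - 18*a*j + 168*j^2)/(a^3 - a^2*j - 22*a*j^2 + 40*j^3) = (a^2 + 7*a*j - 6*a - 42*j)/(a^2 + 3*a*j - 10*j^2)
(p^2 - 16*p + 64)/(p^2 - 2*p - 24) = (-p^2 + 16*p - 64)/(-p^2 + 2*p + 24)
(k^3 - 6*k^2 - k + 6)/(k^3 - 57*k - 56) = (k^2 - 7*k + 6)/(k^2 - k - 56)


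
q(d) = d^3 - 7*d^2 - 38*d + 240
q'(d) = 3*d^2 - 14*d - 38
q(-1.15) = 272.92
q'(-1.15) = -17.93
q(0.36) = 225.46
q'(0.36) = -42.65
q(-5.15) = 113.45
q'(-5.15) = 113.67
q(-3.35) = 251.15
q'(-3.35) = 42.57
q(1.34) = 178.92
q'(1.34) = -51.37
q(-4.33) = 192.11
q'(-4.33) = 78.87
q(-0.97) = 269.36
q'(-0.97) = -21.60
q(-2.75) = 270.77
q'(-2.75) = 23.19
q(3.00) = 90.00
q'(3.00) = -53.00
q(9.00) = 60.00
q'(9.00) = 79.00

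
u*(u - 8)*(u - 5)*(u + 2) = u^4 - 11*u^3 + 14*u^2 + 80*u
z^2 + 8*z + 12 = (z + 2)*(z + 6)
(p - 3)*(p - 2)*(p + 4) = p^3 - p^2 - 14*p + 24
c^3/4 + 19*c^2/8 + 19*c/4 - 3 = (c/4 + 1)*(c - 1/2)*(c + 6)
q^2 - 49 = (q - 7)*(q + 7)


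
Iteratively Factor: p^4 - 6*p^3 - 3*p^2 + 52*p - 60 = (p + 3)*(p^3 - 9*p^2 + 24*p - 20) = (p - 2)*(p + 3)*(p^2 - 7*p + 10) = (p - 2)^2*(p + 3)*(p - 5)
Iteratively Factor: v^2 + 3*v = (v + 3)*(v)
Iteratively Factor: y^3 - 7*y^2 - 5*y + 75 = (y - 5)*(y^2 - 2*y - 15) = (y - 5)*(y + 3)*(y - 5)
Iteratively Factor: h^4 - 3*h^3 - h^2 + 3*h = (h + 1)*(h^3 - 4*h^2 + 3*h) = h*(h + 1)*(h^2 - 4*h + 3) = h*(h - 1)*(h + 1)*(h - 3)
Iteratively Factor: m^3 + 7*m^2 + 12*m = (m + 3)*(m^2 + 4*m) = (m + 3)*(m + 4)*(m)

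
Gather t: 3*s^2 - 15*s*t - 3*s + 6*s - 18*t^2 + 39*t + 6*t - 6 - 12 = 3*s^2 + 3*s - 18*t^2 + t*(45 - 15*s) - 18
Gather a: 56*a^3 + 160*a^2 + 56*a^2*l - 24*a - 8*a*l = 56*a^3 + a^2*(56*l + 160) + a*(-8*l - 24)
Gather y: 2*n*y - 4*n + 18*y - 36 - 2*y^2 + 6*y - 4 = -4*n - 2*y^2 + y*(2*n + 24) - 40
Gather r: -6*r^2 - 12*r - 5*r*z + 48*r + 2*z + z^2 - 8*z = -6*r^2 + r*(36 - 5*z) + z^2 - 6*z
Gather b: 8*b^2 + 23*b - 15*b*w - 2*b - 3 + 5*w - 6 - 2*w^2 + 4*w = 8*b^2 + b*(21 - 15*w) - 2*w^2 + 9*w - 9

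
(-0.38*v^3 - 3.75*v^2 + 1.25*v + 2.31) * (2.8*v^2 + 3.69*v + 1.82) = -1.064*v^5 - 11.9022*v^4 - 11.0291*v^3 + 4.2555*v^2 + 10.7989*v + 4.2042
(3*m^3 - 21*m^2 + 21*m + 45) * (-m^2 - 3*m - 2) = -3*m^5 + 12*m^4 + 36*m^3 - 66*m^2 - 177*m - 90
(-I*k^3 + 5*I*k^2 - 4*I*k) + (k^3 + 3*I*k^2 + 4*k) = k^3 - I*k^3 + 8*I*k^2 + 4*k - 4*I*k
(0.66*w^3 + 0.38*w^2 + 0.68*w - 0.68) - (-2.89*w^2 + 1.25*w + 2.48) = 0.66*w^3 + 3.27*w^2 - 0.57*w - 3.16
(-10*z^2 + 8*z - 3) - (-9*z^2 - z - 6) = -z^2 + 9*z + 3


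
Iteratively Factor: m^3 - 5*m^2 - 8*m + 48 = (m + 3)*(m^2 - 8*m + 16) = (m - 4)*(m + 3)*(m - 4)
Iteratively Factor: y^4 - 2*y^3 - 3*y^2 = (y)*(y^3 - 2*y^2 - 3*y) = y*(y - 3)*(y^2 + y) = y*(y - 3)*(y + 1)*(y)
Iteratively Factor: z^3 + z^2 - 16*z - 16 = (z + 1)*(z^2 - 16) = (z - 4)*(z + 1)*(z + 4)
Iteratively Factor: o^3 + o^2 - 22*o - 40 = (o + 4)*(o^2 - 3*o - 10) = (o - 5)*(o + 4)*(o + 2)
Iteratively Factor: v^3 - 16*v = (v + 4)*(v^2 - 4*v) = (v - 4)*(v + 4)*(v)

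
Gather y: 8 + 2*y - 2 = 2*y + 6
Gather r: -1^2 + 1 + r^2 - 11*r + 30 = r^2 - 11*r + 30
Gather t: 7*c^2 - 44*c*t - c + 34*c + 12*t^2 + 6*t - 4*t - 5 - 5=7*c^2 + 33*c + 12*t^2 + t*(2 - 44*c) - 10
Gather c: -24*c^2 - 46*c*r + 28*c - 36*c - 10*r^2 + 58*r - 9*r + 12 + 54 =-24*c^2 + c*(-46*r - 8) - 10*r^2 + 49*r + 66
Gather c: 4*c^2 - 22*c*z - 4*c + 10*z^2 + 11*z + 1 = 4*c^2 + c*(-22*z - 4) + 10*z^2 + 11*z + 1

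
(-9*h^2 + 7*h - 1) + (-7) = -9*h^2 + 7*h - 8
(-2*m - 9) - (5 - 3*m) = m - 14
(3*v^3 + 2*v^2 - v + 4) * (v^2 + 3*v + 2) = 3*v^5 + 11*v^4 + 11*v^3 + 5*v^2 + 10*v + 8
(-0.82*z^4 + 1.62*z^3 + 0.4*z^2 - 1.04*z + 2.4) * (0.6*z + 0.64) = -0.492*z^5 + 0.4472*z^4 + 1.2768*z^3 - 0.368*z^2 + 0.7744*z + 1.536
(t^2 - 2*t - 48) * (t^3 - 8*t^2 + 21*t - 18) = t^5 - 10*t^4 - 11*t^3 + 324*t^2 - 972*t + 864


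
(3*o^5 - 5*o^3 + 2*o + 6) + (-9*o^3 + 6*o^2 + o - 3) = 3*o^5 - 14*o^3 + 6*o^2 + 3*o + 3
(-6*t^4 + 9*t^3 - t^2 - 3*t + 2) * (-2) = 12*t^4 - 18*t^3 + 2*t^2 + 6*t - 4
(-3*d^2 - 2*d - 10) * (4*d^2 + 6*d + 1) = -12*d^4 - 26*d^3 - 55*d^2 - 62*d - 10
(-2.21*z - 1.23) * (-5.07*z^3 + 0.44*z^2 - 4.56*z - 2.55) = 11.2047*z^4 + 5.2637*z^3 + 9.5364*z^2 + 11.2443*z + 3.1365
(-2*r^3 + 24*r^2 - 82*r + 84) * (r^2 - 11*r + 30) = -2*r^5 + 46*r^4 - 406*r^3 + 1706*r^2 - 3384*r + 2520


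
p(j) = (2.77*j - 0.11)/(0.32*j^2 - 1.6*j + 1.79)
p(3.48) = 97.91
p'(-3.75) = -0.05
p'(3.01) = -188.96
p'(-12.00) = -0.03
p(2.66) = -35.97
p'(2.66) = -31.98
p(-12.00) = -0.50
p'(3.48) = -602.50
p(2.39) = -31.58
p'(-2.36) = -0.01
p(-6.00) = -0.73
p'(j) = (1.6 - 0.64*j)*(2.77*j - 0.11)/(0.32*j^2 - 1.6*j + 1.79)^2 + 2.77/(0.32*j^2 - 1.6*j + 1.79) = (-0.8864*j^2 + 0.0704000000000002*j + 4.7823)/(0.1024*j^4 - 1.024*j^3 + 3.7056*j^2 - 5.728*j + 3.2041)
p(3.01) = -64.90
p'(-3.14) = -0.04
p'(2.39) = -2.65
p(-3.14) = -0.88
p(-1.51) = -0.87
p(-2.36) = -0.90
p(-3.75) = -0.85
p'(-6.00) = -0.05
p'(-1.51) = 0.11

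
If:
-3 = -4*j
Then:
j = 3/4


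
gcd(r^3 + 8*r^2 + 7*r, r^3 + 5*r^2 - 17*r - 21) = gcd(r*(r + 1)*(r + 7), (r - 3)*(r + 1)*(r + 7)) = r^2 + 8*r + 7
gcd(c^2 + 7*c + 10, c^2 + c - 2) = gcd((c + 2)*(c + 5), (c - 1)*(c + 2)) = c + 2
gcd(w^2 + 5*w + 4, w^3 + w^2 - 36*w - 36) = w + 1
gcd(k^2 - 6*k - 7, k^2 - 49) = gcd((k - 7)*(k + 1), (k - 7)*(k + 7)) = k - 7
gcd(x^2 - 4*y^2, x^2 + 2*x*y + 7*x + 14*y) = x + 2*y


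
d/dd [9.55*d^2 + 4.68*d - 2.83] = 19.1*d + 4.68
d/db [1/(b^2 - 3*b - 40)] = (3 - 2*b)/(-b^2 + 3*b + 40)^2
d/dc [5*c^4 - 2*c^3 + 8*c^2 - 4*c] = 20*c^3 - 6*c^2 + 16*c - 4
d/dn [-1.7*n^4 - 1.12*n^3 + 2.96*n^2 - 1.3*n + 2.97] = -6.8*n^3 - 3.36*n^2 + 5.92*n - 1.3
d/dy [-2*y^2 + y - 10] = 1 - 4*y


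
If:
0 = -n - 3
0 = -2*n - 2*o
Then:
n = -3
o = 3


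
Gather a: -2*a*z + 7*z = -2*a*z + 7*z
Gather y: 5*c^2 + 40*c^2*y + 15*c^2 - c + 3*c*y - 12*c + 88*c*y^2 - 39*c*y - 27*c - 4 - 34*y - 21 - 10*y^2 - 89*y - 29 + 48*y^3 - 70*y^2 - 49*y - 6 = 20*c^2 - 40*c + 48*y^3 + y^2*(88*c - 80) + y*(40*c^2 - 36*c - 172) - 60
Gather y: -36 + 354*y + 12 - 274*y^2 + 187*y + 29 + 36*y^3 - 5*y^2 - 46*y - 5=36*y^3 - 279*y^2 + 495*y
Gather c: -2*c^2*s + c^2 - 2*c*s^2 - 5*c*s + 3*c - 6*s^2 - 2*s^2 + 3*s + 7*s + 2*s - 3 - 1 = c^2*(1 - 2*s) + c*(-2*s^2 - 5*s + 3) - 8*s^2 + 12*s - 4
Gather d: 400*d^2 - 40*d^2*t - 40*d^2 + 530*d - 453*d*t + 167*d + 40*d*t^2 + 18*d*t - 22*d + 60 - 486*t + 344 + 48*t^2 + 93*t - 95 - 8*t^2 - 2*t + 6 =d^2*(360 - 40*t) + d*(40*t^2 - 435*t + 675) + 40*t^2 - 395*t + 315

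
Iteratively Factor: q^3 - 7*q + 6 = (q - 1)*(q^2 + q - 6) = (q - 1)*(q + 3)*(q - 2)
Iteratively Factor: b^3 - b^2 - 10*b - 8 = (b + 1)*(b^2 - 2*b - 8) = (b - 4)*(b + 1)*(b + 2)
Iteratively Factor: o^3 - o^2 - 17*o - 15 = (o + 1)*(o^2 - 2*o - 15) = (o + 1)*(o + 3)*(o - 5)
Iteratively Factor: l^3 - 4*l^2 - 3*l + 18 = (l - 3)*(l^2 - l - 6) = (l - 3)*(l + 2)*(l - 3)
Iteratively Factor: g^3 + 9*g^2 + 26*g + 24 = (g + 2)*(g^2 + 7*g + 12) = (g + 2)*(g + 3)*(g + 4)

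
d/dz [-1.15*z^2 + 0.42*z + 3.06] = 0.42 - 2.3*z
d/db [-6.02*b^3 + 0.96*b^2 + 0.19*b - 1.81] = -18.06*b^2 + 1.92*b + 0.19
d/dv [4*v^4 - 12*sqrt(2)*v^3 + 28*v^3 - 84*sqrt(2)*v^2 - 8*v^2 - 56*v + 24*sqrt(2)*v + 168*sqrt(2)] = 16*v^3 - 36*sqrt(2)*v^2 + 84*v^2 - 168*sqrt(2)*v - 16*v - 56 + 24*sqrt(2)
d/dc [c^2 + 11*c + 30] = 2*c + 11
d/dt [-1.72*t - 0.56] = -1.72000000000000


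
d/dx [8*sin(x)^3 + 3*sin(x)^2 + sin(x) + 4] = (24*sin(x)^2 + 6*sin(x) + 1)*cos(x)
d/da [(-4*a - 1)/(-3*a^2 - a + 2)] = (12*a^2 + 4*a - (4*a + 1)*(6*a + 1) - 8)/(3*a^2 + a - 2)^2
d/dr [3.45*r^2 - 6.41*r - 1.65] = 6.9*r - 6.41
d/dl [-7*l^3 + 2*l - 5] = 2 - 21*l^2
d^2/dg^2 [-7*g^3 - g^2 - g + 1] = -42*g - 2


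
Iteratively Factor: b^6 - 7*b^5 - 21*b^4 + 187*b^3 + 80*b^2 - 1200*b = (b + 3)*(b^5 - 10*b^4 + 9*b^3 + 160*b^2 - 400*b) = b*(b + 3)*(b^4 - 10*b^3 + 9*b^2 + 160*b - 400) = b*(b - 4)*(b + 3)*(b^3 - 6*b^2 - 15*b + 100) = b*(b - 5)*(b - 4)*(b + 3)*(b^2 - b - 20) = b*(b - 5)^2*(b - 4)*(b + 3)*(b + 4)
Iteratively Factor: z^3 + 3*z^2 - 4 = (z + 2)*(z^2 + z - 2) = (z - 1)*(z + 2)*(z + 2)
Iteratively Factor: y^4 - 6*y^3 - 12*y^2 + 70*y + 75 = (y + 3)*(y^3 - 9*y^2 + 15*y + 25) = (y + 1)*(y + 3)*(y^2 - 10*y + 25) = (y - 5)*(y + 1)*(y + 3)*(y - 5)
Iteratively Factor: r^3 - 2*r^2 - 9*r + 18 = (r + 3)*(r^2 - 5*r + 6) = (r - 2)*(r + 3)*(r - 3)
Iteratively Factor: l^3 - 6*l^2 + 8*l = (l)*(l^2 - 6*l + 8) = l*(l - 4)*(l - 2)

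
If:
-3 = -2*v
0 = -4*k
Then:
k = 0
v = 3/2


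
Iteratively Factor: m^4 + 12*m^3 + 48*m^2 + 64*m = (m)*(m^3 + 12*m^2 + 48*m + 64) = m*(m + 4)*(m^2 + 8*m + 16) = m*(m + 4)^2*(m + 4)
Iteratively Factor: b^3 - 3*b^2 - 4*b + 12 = (b - 3)*(b^2 - 4) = (b - 3)*(b - 2)*(b + 2)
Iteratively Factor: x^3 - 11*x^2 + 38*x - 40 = (x - 2)*(x^2 - 9*x + 20) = (x - 5)*(x - 2)*(x - 4)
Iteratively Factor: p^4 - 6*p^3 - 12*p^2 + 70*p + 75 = (p + 3)*(p^3 - 9*p^2 + 15*p + 25) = (p + 1)*(p + 3)*(p^2 - 10*p + 25) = (p - 5)*(p + 1)*(p + 3)*(p - 5)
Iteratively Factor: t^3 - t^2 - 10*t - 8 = (t - 4)*(t^2 + 3*t + 2) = (t - 4)*(t + 2)*(t + 1)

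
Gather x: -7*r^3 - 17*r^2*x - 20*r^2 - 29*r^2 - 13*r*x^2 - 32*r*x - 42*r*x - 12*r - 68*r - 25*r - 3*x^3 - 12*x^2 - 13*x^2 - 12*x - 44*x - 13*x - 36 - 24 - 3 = -7*r^3 - 49*r^2 - 105*r - 3*x^3 + x^2*(-13*r - 25) + x*(-17*r^2 - 74*r - 69) - 63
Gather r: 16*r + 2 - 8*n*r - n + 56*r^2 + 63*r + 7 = -n + 56*r^2 + r*(79 - 8*n) + 9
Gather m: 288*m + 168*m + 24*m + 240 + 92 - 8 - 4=480*m + 320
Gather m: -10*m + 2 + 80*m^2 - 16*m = 80*m^2 - 26*m + 2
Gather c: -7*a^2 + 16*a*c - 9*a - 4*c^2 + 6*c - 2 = -7*a^2 - 9*a - 4*c^2 + c*(16*a + 6) - 2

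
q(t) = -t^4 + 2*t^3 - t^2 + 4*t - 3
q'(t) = -4*t^3 + 6*t^2 - 2*t + 4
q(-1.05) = -11.83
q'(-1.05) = 17.35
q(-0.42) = -5.04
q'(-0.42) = 6.19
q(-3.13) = -182.62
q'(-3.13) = 191.70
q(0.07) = -2.72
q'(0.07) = 3.89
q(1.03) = 1.12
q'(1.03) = 3.93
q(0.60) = -0.66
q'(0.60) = 4.10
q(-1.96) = -44.50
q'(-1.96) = 61.09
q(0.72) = -0.16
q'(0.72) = 4.18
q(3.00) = -27.00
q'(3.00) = -56.00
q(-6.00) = -1791.00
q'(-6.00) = 1096.00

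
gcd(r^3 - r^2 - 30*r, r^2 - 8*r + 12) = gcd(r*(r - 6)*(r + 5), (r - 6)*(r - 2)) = r - 6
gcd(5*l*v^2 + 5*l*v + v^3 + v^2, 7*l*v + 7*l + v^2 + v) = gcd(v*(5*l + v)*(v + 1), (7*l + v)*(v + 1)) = v + 1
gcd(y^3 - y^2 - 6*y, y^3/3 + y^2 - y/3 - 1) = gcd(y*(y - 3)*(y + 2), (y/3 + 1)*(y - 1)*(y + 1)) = 1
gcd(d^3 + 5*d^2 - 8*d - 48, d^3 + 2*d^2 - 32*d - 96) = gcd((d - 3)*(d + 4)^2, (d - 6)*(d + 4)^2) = d^2 + 8*d + 16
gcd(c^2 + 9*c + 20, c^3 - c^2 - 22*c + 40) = c + 5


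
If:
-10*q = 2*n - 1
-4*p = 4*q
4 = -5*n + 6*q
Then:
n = -17/31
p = -13/62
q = 13/62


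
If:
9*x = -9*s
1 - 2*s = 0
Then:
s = 1/2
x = -1/2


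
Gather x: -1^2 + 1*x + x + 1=2*x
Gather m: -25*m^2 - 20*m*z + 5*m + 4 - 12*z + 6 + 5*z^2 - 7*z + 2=-25*m^2 + m*(5 - 20*z) + 5*z^2 - 19*z + 12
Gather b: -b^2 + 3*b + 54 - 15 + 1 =-b^2 + 3*b + 40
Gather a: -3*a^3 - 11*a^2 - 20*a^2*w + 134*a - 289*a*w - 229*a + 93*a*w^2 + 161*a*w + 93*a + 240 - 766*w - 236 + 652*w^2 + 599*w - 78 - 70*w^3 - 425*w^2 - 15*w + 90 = -3*a^3 + a^2*(-20*w - 11) + a*(93*w^2 - 128*w - 2) - 70*w^3 + 227*w^2 - 182*w + 16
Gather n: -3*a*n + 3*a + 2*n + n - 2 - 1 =3*a + n*(3 - 3*a) - 3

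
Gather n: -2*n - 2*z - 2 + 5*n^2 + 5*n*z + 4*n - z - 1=5*n^2 + n*(5*z + 2) - 3*z - 3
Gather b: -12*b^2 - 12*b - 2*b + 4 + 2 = -12*b^2 - 14*b + 6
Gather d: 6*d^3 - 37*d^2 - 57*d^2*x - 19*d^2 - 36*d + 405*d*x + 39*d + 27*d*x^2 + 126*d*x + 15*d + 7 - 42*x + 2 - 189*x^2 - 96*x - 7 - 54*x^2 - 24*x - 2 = 6*d^3 + d^2*(-57*x - 56) + d*(27*x^2 + 531*x + 18) - 243*x^2 - 162*x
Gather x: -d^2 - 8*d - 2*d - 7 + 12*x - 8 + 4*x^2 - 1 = -d^2 - 10*d + 4*x^2 + 12*x - 16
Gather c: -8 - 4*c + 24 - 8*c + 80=96 - 12*c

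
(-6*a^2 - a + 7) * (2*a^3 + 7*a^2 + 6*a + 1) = -12*a^5 - 44*a^4 - 29*a^3 + 37*a^2 + 41*a + 7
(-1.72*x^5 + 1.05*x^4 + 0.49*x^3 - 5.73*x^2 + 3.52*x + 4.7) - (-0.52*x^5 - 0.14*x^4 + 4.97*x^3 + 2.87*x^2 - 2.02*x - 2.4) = -1.2*x^5 + 1.19*x^4 - 4.48*x^3 - 8.6*x^2 + 5.54*x + 7.1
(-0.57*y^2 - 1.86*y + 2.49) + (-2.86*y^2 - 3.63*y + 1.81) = -3.43*y^2 - 5.49*y + 4.3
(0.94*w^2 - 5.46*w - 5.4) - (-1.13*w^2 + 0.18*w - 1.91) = 2.07*w^2 - 5.64*w - 3.49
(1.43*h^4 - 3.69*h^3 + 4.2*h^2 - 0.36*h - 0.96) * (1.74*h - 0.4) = 2.4882*h^5 - 6.9926*h^4 + 8.784*h^3 - 2.3064*h^2 - 1.5264*h + 0.384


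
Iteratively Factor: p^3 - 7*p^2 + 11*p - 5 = (p - 1)*(p^2 - 6*p + 5) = (p - 5)*(p - 1)*(p - 1)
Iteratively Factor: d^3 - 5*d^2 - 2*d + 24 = (d + 2)*(d^2 - 7*d + 12) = (d - 4)*(d + 2)*(d - 3)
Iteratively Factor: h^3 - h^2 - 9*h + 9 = (h + 3)*(h^2 - 4*h + 3) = (h - 1)*(h + 3)*(h - 3)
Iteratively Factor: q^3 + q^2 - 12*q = (q + 4)*(q^2 - 3*q) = (q - 3)*(q + 4)*(q)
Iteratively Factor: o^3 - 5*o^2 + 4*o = (o)*(o^2 - 5*o + 4) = o*(o - 1)*(o - 4)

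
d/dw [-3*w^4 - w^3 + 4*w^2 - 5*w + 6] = -12*w^3 - 3*w^2 + 8*w - 5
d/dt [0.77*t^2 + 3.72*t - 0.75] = 1.54*t + 3.72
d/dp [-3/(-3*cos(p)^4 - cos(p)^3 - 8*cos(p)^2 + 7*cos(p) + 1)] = 3*(12*cos(p)^3 + 3*cos(p)^2 + 16*cos(p) - 7)*sin(p)/(3*cos(p)^4 + cos(p)^3 + 8*cos(p)^2 - 7*cos(p) - 1)^2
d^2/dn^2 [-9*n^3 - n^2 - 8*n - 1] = -54*n - 2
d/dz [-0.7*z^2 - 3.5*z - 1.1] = -1.4*z - 3.5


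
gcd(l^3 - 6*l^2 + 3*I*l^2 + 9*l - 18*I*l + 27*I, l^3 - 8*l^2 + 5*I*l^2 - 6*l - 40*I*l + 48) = l + 3*I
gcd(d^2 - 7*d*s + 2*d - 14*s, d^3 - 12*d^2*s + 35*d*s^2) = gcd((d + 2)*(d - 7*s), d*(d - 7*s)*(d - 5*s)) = -d + 7*s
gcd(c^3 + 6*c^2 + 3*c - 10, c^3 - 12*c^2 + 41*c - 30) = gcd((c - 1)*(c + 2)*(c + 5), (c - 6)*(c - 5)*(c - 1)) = c - 1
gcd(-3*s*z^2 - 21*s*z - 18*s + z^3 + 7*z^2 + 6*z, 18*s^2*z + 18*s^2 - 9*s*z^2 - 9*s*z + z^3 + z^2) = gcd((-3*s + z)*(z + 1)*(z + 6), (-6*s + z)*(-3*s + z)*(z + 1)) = -3*s*z - 3*s + z^2 + z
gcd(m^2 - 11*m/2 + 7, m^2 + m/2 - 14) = m - 7/2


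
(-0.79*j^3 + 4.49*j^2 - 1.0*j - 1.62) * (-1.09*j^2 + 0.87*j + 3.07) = 0.8611*j^5 - 5.5814*j^4 + 2.571*j^3 + 14.6801*j^2 - 4.4794*j - 4.9734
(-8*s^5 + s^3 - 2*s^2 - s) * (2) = -16*s^5 + 2*s^3 - 4*s^2 - 2*s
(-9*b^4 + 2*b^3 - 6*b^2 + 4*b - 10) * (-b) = 9*b^5 - 2*b^4 + 6*b^3 - 4*b^2 + 10*b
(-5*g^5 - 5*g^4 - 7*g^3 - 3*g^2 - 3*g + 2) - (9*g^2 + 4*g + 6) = -5*g^5 - 5*g^4 - 7*g^3 - 12*g^2 - 7*g - 4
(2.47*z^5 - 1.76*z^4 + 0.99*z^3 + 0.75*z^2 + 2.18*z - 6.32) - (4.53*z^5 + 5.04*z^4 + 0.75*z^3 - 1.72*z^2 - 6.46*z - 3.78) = -2.06*z^5 - 6.8*z^4 + 0.24*z^3 + 2.47*z^2 + 8.64*z - 2.54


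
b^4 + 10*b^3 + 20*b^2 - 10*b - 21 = (b - 1)*(b + 1)*(b + 3)*(b + 7)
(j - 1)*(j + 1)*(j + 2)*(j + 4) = j^4 + 6*j^3 + 7*j^2 - 6*j - 8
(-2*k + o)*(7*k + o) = -14*k^2 + 5*k*o + o^2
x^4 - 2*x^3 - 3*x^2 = x^2*(x - 3)*(x + 1)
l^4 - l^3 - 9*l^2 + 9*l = l*(l - 3)*(l - 1)*(l + 3)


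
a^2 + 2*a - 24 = (a - 4)*(a + 6)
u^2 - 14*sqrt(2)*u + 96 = (u - 8*sqrt(2))*(u - 6*sqrt(2))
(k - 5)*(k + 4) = k^2 - k - 20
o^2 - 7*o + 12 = (o - 4)*(o - 3)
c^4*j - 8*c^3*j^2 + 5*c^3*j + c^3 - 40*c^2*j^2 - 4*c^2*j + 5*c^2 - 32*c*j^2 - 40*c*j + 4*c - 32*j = (c + 1)*(c + 4)*(c - 8*j)*(c*j + 1)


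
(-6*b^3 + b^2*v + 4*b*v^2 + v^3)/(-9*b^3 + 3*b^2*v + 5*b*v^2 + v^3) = (2*b + v)/(3*b + v)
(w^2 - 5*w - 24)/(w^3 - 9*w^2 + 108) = (w - 8)/(w^2 - 12*w + 36)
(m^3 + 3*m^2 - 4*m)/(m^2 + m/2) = 2*(m^2 + 3*m - 4)/(2*m + 1)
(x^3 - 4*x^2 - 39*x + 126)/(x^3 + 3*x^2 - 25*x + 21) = (x^2 - x - 42)/(x^2 + 6*x - 7)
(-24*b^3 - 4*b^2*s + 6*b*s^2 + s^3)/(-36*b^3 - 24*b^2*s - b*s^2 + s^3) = (-12*b^2 + 4*b*s + s^2)/(-18*b^2 - 3*b*s + s^2)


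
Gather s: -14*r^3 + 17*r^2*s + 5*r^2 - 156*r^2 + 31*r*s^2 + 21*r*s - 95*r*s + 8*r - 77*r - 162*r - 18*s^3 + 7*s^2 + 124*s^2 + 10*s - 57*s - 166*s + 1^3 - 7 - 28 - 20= -14*r^3 - 151*r^2 - 231*r - 18*s^3 + s^2*(31*r + 131) + s*(17*r^2 - 74*r - 213) - 54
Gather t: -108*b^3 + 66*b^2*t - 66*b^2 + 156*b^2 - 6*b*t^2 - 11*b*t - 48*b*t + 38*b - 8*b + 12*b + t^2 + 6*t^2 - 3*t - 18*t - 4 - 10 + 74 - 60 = -108*b^3 + 90*b^2 + 42*b + t^2*(7 - 6*b) + t*(66*b^2 - 59*b - 21)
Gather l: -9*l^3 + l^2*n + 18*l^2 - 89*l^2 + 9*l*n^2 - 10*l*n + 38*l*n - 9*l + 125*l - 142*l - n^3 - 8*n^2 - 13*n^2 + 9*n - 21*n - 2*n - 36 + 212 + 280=-9*l^3 + l^2*(n - 71) + l*(9*n^2 + 28*n - 26) - n^3 - 21*n^2 - 14*n + 456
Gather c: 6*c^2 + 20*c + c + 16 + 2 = 6*c^2 + 21*c + 18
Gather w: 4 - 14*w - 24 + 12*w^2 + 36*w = 12*w^2 + 22*w - 20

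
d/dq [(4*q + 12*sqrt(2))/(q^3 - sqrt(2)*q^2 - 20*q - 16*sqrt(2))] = 8*(-q^3 - 4*sqrt(2)*q^2 + 6*q + 22*sqrt(2))/(q^6 - 2*sqrt(2)*q^5 - 38*q^4 + 8*sqrt(2)*q^3 + 464*q^2 + 640*sqrt(2)*q + 512)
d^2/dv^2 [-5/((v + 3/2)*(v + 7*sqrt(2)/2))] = 160*(-(2*v + 3)^2 - (2*v + 3)*(2*v + 7*sqrt(2)) - (2*v + 7*sqrt(2))^2)/((2*v + 3)^3*(2*v + 7*sqrt(2))^3)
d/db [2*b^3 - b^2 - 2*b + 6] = 6*b^2 - 2*b - 2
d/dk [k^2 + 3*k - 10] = 2*k + 3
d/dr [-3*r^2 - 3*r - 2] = -6*r - 3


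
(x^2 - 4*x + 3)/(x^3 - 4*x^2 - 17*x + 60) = (x - 1)/(x^2 - x - 20)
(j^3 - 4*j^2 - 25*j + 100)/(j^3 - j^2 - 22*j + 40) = (j - 5)/(j - 2)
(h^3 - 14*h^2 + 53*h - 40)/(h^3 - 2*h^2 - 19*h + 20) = (h - 8)/(h + 4)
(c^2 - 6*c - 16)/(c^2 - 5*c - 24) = (c + 2)/(c + 3)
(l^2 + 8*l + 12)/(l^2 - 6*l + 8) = (l^2 + 8*l + 12)/(l^2 - 6*l + 8)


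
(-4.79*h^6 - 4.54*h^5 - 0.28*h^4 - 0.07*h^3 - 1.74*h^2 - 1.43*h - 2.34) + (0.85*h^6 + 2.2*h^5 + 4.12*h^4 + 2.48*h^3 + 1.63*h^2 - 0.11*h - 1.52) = -3.94*h^6 - 2.34*h^5 + 3.84*h^4 + 2.41*h^3 - 0.11*h^2 - 1.54*h - 3.86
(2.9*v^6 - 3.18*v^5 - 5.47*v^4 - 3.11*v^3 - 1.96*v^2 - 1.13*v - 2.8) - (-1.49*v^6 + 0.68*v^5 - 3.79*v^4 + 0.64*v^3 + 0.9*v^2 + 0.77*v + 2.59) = 4.39*v^6 - 3.86*v^5 - 1.68*v^4 - 3.75*v^3 - 2.86*v^2 - 1.9*v - 5.39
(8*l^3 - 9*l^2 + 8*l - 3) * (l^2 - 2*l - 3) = 8*l^5 - 25*l^4 + 2*l^3 + 8*l^2 - 18*l + 9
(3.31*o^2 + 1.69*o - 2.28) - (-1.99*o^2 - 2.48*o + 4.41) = 5.3*o^2 + 4.17*o - 6.69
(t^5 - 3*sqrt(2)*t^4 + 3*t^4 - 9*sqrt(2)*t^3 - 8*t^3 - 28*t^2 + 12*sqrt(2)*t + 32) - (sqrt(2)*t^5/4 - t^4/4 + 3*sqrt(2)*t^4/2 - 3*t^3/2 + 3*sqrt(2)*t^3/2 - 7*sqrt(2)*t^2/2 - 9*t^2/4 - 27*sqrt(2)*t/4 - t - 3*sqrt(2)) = -sqrt(2)*t^5/4 + t^5 - 9*sqrt(2)*t^4/2 + 13*t^4/4 - 21*sqrt(2)*t^3/2 - 13*t^3/2 - 103*t^2/4 + 7*sqrt(2)*t^2/2 + t + 75*sqrt(2)*t/4 + 3*sqrt(2) + 32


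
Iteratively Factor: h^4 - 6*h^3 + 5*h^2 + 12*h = (h - 3)*(h^3 - 3*h^2 - 4*h) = (h - 4)*(h - 3)*(h^2 + h) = h*(h - 4)*(h - 3)*(h + 1)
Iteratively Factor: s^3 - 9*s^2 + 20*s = (s)*(s^2 - 9*s + 20) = s*(s - 4)*(s - 5)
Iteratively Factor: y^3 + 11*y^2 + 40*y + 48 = (y + 4)*(y^2 + 7*y + 12) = (y + 3)*(y + 4)*(y + 4)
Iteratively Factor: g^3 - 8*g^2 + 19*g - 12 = (g - 3)*(g^2 - 5*g + 4) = (g - 3)*(g - 1)*(g - 4)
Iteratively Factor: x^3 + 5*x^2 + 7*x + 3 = (x + 1)*(x^2 + 4*x + 3) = (x + 1)^2*(x + 3)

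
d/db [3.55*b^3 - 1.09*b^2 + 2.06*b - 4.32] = 10.65*b^2 - 2.18*b + 2.06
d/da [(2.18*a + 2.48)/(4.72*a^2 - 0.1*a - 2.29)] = (10.2896*a^2 - 0.218*a - (2.18*a + 2.48)*(9.44*a - 0.1) - 4.9922)/(-4.72*a^2 + 0.1*a + 2.29)^2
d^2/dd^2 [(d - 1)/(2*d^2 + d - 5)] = 2*((1 - 6*d)*(2*d^2 + d - 5) + (d - 1)*(4*d + 1)^2)/(2*d^2 + d - 5)^3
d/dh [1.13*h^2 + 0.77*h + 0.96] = 2.26*h + 0.77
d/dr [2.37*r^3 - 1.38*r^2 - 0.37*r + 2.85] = 7.11*r^2 - 2.76*r - 0.37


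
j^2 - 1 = (j - 1)*(j + 1)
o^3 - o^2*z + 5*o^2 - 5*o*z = o*(o + 5)*(o - z)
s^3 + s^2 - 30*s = s*(s - 5)*(s + 6)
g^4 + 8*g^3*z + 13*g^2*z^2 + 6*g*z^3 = g*(g + z)^2*(g + 6*z)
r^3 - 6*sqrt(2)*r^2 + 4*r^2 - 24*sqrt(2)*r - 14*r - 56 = (r + 4)*(r - 7*sqrt(2))*(r + sqrt(2))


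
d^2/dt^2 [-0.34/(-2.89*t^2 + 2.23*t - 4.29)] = (-5.679428*t^2 + 4.382396*t + 0.34*(5.78*t - 2.23)*(11.56*t - 4.46) - 8.430708)/(2.89*t^2 - 2.23*t + 4.29)^3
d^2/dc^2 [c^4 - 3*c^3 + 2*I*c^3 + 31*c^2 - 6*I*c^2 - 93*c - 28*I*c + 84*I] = 12*c^2 + c*(-18 + 12*I) + 62 - 12*I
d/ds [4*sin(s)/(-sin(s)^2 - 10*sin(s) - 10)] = 4*(sin(s)^2 - 10)*cos(s)/(sin(s)^2 + 10*sin(s) + 10)^2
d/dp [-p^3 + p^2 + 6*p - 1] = -3*p^2 + 2*p + 6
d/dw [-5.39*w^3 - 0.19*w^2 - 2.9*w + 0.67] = -16.17*w^2 - 0.38*w - 2.9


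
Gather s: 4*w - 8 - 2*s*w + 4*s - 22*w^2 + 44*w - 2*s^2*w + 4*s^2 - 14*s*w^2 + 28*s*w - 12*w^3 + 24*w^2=s^2*(4 - 2*w) + s*(-14*w^2 + 26*w + 4) - 12*w^3 + 2*w^2 + 48*w - 8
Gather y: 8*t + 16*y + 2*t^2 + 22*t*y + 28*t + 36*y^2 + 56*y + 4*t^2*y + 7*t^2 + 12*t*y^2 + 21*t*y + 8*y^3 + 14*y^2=9*t^2 + 36*t + 8*y^3 + y^2*(12*t + 50) + y*(4*t^2 + 43*t + 72)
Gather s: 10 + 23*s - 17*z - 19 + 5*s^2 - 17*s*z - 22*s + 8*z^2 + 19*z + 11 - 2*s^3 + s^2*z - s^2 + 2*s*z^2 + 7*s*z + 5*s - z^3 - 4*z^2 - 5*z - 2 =-2*s^3 + s^2*(z + 4) + s*(2*z^2 - 10*z + 6) - z^3 + 4*z^2 - 3*z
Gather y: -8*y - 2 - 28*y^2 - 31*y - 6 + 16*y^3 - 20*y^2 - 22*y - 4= 16*y^3 - 48*y^2 - 61*y - 12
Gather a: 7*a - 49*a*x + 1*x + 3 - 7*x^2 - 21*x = a*(7 - 49*x) - 7*x^2 - 20*x + 3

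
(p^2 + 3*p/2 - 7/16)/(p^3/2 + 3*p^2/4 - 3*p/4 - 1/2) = (16*p^2 + 24*p - 7)/(4*(2*p^3 + 3*p^2 - 3*p - 2))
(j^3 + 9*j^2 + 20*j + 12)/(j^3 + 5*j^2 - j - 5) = (j^2 + 8*j + 12)/(j^2 + 4*j - 5)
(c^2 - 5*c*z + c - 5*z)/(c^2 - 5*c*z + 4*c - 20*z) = (c + 1)/(c + 4)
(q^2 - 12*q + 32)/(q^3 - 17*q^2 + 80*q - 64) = (q - 4)/(q^2 - 9*q + 8)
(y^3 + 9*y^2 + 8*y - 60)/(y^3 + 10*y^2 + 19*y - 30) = (y - 2)/(y - 1)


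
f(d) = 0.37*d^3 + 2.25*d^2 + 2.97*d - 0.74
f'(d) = 1.11*d^2 + 4.5*d + 2.97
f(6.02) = 179.40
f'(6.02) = 70.29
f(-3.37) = 0.64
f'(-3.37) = 0.41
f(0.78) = 3.12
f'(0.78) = 7.16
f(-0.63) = -1.81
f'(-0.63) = 0.58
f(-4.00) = -0.30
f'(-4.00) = 2.73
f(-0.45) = -1.65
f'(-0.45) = 1.17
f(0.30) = 0.36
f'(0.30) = 4.42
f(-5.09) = -6.36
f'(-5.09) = 8.82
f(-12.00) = -351.74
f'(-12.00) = 108.81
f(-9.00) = -114.95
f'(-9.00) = 52.38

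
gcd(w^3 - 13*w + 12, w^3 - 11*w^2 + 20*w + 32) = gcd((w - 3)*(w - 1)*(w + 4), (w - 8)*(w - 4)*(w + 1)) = 1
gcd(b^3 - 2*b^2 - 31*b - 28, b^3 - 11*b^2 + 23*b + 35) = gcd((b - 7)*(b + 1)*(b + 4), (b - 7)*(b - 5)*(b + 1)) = b^2 - 6*b - 7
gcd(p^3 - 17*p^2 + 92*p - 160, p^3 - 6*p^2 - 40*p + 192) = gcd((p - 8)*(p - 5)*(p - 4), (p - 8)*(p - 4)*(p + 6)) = p^2 - 12*p + 32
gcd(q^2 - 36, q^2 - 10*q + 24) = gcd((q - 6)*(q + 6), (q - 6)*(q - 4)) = q - 6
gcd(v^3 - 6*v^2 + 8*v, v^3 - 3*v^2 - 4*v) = v^2 - 4*v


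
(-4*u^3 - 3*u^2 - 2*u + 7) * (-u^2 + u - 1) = 4*u^5 - u^4 + 3*u^3 - 6*u^2 + 9*u - 7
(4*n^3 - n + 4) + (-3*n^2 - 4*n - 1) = 4*n^3 - 3*n^2 - 5*n + 3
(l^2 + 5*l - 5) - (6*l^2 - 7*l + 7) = -5*l^2 + 12*l - 12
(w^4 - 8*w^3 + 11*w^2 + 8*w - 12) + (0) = w^4 - 8*w^3 + 11*w^2 + 8*w - 12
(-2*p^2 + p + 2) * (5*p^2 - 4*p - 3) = -10*p^4 + 13*p^3 + 12*p^2 - 11*p - 6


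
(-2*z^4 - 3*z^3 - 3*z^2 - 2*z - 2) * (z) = -2*z^5 - 3*z^4 - 3*z^3 - 2*z^2 - 2*z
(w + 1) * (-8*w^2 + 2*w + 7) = -8*w^3 - 6*w^2 + 9*w + 7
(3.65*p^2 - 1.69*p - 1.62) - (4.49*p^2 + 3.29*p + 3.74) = -0.84*p^2 - 4.98*p - 5.36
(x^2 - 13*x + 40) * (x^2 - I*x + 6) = x^4 - 13*x^3 - I*x^3 + 46*x^2 + 13*I*x^2 - 78*x - 40*I*x + 240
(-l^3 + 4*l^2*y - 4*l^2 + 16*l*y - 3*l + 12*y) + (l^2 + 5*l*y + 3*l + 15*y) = -l^3 + 4*l^2*y - 3*l^2 + 21*l*y + 27*y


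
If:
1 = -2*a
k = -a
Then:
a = -1/2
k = 1/2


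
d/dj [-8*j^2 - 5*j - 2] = -16*j - 5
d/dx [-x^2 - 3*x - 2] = -2*x - 3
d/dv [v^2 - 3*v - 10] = 2*v - 3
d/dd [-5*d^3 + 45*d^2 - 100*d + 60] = -15*d^2 + 90*d - 100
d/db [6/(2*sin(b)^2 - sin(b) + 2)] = 6*(1 - 4*sin(b))*cos(b)/(-sin(b) - cos(2*b) + 3)^2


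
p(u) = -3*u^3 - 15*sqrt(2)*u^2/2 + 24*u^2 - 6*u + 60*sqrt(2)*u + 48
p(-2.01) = -32.02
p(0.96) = 133.39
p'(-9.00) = -891.23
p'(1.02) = 96.81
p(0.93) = 130.50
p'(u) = -9*u^2 - 15*sqrt(2)*u + 48*u - 6 + 60*sqrt(2)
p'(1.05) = 97.06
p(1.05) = 142.09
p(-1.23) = -23.14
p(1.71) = 207.00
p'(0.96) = 96.27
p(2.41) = 273.83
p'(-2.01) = -11.35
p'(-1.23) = 32.29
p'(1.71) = 98.34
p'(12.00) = -895.71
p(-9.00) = 2610.19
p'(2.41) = 91.14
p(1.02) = 139.18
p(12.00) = -2261.12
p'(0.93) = 95.98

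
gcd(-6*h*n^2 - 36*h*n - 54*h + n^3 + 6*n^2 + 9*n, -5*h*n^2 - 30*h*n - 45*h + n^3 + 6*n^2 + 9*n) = n^2 + 6*n + 9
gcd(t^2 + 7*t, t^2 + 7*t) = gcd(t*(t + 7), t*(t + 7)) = t^2 + 7*t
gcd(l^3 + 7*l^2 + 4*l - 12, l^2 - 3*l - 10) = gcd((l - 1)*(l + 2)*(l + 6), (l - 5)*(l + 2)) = l + 2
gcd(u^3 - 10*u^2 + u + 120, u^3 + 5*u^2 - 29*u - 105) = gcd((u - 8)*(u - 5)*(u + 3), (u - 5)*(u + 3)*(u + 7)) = u^2 - 2*u - 15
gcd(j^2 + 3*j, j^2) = j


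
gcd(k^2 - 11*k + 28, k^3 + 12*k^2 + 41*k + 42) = 1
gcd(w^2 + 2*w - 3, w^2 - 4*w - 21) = w + 3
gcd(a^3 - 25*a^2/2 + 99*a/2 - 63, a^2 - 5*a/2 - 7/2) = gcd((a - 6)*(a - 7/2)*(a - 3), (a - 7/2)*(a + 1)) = a - 7/2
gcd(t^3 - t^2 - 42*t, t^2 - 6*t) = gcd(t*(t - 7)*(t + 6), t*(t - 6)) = t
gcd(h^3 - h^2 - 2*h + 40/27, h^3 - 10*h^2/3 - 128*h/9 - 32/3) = h + 4/3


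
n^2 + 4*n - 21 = (n - 3)*(n + 7)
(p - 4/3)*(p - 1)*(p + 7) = p^3 + 14*p^2/3 - 15*p + 28/3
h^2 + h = h*(h + 1)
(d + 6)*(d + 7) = d^2 + 13*d + 42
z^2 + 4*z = z*(z + 4)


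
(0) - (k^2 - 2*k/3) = -k^2 + 2*k/3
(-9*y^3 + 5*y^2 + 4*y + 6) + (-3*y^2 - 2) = -9*y^3 + 2*y^2 + 4*y + 4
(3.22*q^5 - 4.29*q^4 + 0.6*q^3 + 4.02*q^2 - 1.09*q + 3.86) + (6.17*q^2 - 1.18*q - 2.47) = 3.22*q^5 - 4.29*q^4 + 0.6*q^3 + 10.19*q^2 - 2.27*q + 1.39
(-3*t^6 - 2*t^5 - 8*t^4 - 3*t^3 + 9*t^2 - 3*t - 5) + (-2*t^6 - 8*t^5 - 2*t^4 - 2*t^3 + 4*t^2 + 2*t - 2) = -5*t^6 - 10*t^5 - 10*t^4 - 5*t^3 + 13*t^2 - t - 7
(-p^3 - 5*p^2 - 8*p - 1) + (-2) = -p^3 - 5*p^2 - 8*p - 3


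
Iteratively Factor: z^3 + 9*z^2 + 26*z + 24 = (z + 3)*(z^2 + 6*z + 8) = (z + 2)*(z + 3)*(z + 4)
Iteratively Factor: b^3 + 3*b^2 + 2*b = (b + 1)*(b^2 + 2*b) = b*(b + 1)*(b + 2)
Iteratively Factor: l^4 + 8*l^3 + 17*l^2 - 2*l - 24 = (l + 2)*(l^3 + 6*l^2 + 5*l - 12) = (l + 2)*(l + 4)*(l^2 + 2*l - 3) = (l - 1)*(l + 2)*(l + 4)*(l + 3)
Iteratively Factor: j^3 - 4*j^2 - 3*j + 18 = (j + 2)*(j^2 - 6*j + 9) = (j - 3)*(j + 2)*(j - 3)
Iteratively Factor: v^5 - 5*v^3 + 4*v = (v - 1)*(v^4 + v^3 - 4*v^2 - 4*v) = (v - 2)*(v - 1)*(v^3 + 3*v^2 + 2*v) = (v - 2)*(v - 1)*(v + 2)*(v^2 + v) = (v - 2)*(v - 1)*(v + 1)*(v + 2)*(v)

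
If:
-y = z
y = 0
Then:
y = 0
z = 0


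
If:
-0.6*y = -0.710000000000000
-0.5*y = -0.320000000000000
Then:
No Solution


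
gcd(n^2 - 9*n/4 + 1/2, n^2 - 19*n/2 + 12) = 1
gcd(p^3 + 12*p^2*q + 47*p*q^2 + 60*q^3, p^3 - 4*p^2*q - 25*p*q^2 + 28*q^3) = p + 4*q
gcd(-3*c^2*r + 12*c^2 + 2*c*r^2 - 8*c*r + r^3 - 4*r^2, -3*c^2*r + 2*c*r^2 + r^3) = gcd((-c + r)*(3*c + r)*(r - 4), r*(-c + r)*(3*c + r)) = -3*c^2 + 2*c*r + r^2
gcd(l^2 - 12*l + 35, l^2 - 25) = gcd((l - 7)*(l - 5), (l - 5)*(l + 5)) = l - 5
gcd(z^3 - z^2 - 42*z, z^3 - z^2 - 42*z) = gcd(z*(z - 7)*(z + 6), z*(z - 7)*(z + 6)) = z^3 - z^2 - 42*z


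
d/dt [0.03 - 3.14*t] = -3.14000000000000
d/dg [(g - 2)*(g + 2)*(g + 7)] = 3*g^2 + 14*g - 4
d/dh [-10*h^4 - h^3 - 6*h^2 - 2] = h*(-40*h^2 - 3*h - 12)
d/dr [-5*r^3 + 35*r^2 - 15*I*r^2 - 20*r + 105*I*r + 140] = -15*r^2 + r*(70 - 30*I) - 20 + 105*I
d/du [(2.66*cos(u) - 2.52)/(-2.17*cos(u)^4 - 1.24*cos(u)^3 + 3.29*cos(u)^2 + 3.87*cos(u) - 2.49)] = (-17.3166*cos(u)^4 + 15.2768*cos(u)^3 + 18.1258*cos(u)^2 - 16.5816*cos(u) - 3.129)*sin(u)/(4.7089*cos(u)^8 + 5.3816*cos(u)^7 - 12.741*cos(u)^6 - 24.955*cos(u)^5 + 12.0331*cos(u)^4 + 31.6398*cos(u)^3 - 1.4073*cos(u)^2 - 19.2726*cos(u) + 6.2001)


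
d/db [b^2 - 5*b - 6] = 2*b - 5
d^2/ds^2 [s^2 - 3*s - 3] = 2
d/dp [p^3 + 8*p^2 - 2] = p*(3*p + 16)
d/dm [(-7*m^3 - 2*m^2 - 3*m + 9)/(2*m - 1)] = (-28*m^3 + 17*m^2 + 4*m - 15)/(4*m^2 - 4*m + 1)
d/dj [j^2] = 2*j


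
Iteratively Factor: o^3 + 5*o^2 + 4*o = (o + 4)*(o^2 + o) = o*(o + 4)*(o + 1)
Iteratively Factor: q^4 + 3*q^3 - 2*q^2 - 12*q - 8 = (q + 2)*(q^3 + q^2 - 4*q - 4) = (q + 1)*(q + 2)*(q^2 - 4) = (q - 2)*(q + 1)*(q + 2)*(q + 2)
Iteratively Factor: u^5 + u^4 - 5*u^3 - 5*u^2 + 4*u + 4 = (u - 2)*(u^4 + 3*u^3 + u^2 - 3*u - 2) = (u - 2)*(u + 1)*(u^3 + 2*u^2 - u - 2) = (u - 2)*(u - 1)*(u + 1)*(u^2 + 3*u + 2) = (u - 2)*(u - 1)*(u + 1)^2*(u + 2)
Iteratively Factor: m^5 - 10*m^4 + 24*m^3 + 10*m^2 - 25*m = (m)*(m^4 - 10*m^3 + 24*m^2 + 10*m - 25) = m*(m - 5)*(m^3 - 5*m^2 - m + 5) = m*(m - 5)*(m - 1)*(m^2 - 4*m - 5) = m*(m - 5)^2*(m - 1)*(m + 1)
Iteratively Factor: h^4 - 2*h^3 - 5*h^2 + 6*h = (h - 1)*(h^3 - h^2 - 6*h) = (h - 3)*(h - 1)*(h^2 + 2*h) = h*(h - 3)*(h - 1)*(h + 2)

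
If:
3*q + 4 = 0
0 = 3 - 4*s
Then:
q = -4/3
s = 3/4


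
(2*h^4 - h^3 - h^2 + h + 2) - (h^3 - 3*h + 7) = 2*h^4 - 2*h^3 - h^2 + 4*h - 5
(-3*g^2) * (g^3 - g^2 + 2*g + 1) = -3*g^5 + 3*g^4 - 6*g^3 - 3*g^2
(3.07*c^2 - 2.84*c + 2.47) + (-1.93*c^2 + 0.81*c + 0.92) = 1.14*c^2 - 2.03*c + 3.39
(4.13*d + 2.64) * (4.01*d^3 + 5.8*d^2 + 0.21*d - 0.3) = 16.5613*d^4 + 34.5404*d^3 + 16.1793*d^2 - 0.6846*d - 0.792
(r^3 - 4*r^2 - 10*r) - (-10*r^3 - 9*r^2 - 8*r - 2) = 11*r^3 + 5*r^2 - 2*r + 2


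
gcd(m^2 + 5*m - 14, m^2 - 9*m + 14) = m - 2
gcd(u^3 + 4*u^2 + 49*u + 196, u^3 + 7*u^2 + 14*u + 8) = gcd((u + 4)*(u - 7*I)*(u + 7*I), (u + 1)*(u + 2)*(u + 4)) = u + 4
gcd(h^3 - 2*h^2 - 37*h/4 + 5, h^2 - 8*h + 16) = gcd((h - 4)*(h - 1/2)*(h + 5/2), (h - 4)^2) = h - 4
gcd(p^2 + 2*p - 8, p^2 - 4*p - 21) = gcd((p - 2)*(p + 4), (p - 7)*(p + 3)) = 1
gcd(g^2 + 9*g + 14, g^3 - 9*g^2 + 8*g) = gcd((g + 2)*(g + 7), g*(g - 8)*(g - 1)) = 1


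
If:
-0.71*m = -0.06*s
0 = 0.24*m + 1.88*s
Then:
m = 0.00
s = 0.00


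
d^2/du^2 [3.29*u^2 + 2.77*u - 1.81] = 6.58000000000000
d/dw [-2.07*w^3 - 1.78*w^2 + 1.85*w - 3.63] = -6.21*w^2 - 3.56*w + 1.85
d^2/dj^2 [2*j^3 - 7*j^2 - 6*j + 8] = 12*j - 14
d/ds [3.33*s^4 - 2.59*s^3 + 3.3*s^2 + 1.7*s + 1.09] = 13.32*s^3 - 7.77*s^2 + 6.6*s + 1.7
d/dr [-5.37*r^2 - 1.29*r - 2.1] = -10.74*r - 1.29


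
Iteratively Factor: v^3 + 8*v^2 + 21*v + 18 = (v + 3)*(v^2 + 5*v + 6) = (v + 3)^2*(v + 2)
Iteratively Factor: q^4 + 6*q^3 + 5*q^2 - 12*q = (q + 4)*(q^3 + 2*q^2 - 3*q) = q*(q + 4)*(q^2 + 2*q - 3) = q*(q + 3)*(q + 4)*(q - 1)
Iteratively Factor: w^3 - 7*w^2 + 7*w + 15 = (w - 3)*(w^2 - 4*w - 5) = (w - 5)*(w - 3)*(w + 1)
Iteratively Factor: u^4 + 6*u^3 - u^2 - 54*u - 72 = (u + 3)*(u^3 + 3*u^2 - 10*u - 24) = (u + 3)*(u + 4)*(u^2 - u - 6) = (u + 2)*(u + 3)*(u + 4)*(u - 3)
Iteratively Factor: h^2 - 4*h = (h - 4)*(h)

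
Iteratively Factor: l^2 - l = (l - 1)*(l)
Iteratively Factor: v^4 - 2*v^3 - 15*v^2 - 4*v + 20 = (v - 1)*(v^3 - v^2 - 16*v - 20) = (v - 1)*(v + 2)*(v^2 - 3*v - 10) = (v - 5)*(v - 1)*(v + 2)*(v + 2)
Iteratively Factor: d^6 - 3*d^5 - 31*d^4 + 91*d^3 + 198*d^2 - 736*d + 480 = (d - 3)*(d^5 - 31*d^3 - 2*d^2 + 192*d - 160) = (d - 3)*(d + 4)*(d^4 - 4*d^3 - 15*d^2 + 58*d - 40) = (d - 3)*(d - 1)*(d + 4)*(d^3 - 3*d^2 - 18*d + 40) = (d - 3)*(d - 1)*(d + 4)^2*(d^2 - 7*d + 10) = (d - 3)*(d - 2)*(d - 1)*(d + 4)^2*(d - 5)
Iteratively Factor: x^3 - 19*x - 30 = (x + 2)*(x^2 - 2*x - 15) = (x - 5)*(x + 2)*(x + 3)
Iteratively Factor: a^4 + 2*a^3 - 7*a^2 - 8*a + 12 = (a + 2)*(a^3 - 7*a + 6) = (a - 2)*(a + 2)*(a^2 + 2*a - 3) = (a - 2)*(a - 1)*(a + 2)*(a + 3)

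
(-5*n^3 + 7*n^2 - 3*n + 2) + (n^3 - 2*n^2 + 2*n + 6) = -4*n^3 + 5*n^2 - n + 8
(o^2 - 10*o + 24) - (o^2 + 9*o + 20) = 4 - 19*o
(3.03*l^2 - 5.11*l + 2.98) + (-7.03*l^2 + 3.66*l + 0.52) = -4.0*l^2 - 1.45*l + 3.5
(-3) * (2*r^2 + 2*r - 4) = -6*r^2 - 6*r + 12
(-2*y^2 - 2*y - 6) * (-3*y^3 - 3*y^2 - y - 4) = 6*y^5 + 12*y^4 + 26*y^3 + 28*y^2 + 14*y + 24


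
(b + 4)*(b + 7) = b^2 + 11*b + 28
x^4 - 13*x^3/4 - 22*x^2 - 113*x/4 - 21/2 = (x - 7)*(x + 3/4)*(x + 1)*(x + 2)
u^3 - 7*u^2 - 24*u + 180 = (u - 6)^2*(u + 5)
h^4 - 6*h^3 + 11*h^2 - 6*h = h*(h - 3)*(h - 2)*(h - 1)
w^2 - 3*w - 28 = (w - 7)*(w + 4)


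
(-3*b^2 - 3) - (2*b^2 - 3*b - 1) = -5*b^2 + 3*b - 2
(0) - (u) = -u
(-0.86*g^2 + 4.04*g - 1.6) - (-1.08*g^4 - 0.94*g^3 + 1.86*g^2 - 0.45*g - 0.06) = 1.08*g^4 + 0.94*g^3 - 2.72*g^2 + 4.49*g - 1.54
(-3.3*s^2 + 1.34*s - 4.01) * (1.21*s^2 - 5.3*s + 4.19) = -3.993*s^4 + 19.1114*s^3 - 25.7811*s^2 + 26.8676*s - 16.8019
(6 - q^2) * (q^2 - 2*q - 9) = -q^4 + 2*q^3 + 15*q^2 - 12*q - 54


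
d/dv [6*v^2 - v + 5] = 12*v - 1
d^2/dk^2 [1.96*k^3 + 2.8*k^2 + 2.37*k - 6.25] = 11.76*k + 5.6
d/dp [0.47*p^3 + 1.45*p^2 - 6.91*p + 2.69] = 1.41*p^2 + 2.9*p - 6.91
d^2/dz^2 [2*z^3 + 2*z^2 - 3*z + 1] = 12*z + 4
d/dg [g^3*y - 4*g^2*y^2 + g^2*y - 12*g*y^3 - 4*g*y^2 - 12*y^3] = y*(3*g^2 - 8*g*y + 2*g - 12*y^2 - 4*y)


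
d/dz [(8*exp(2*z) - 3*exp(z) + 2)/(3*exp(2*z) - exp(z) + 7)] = (exp(2*z) + 100*exp(z) - 19)*exp(z)/(9*exp(4*z) - 6*exp(3*z) + 43*exp(2*z) - 14*exp(z) + 49)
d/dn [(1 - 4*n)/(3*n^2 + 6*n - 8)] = 2*(6*n^2 - 3*n + 13)/(9*n^4 + 36*n^3 - 12*n^2 - 96*n + 64)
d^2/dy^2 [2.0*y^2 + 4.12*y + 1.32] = 4.00000000000000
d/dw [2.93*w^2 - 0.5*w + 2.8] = 5.86*w - 0.5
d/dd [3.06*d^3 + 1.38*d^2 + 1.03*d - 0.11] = 9.18*d^2 + 2.76*d + 1.03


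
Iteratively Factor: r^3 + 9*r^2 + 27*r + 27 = (r + 3)*(r^2 + 6*r + 9) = (r + 3)^2*(r + 3)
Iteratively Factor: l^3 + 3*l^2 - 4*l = (l)*(l^2 + 3*l - 4) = l*(l - 1)*(l + 4)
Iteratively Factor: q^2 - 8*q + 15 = (q - 5)*(q - 3)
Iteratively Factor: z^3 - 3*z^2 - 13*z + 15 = (z - 5)*(z^2 + 2*z - 3) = (z - 5)*(z - 1)*(z + 3)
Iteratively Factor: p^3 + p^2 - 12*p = (p)*(p^2 + p - 12) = p*(p + 4)*(p - 3)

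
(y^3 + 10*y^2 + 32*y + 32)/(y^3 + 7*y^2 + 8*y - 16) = (y + 2)/(y - 1)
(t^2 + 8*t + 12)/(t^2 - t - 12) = (t^2 + 8*t + 12)/(t^2 - t - 12)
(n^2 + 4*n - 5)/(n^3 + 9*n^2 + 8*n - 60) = (n - 1)/(n^2 + 4*n - 12)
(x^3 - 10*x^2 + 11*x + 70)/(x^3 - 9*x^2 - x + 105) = (x + 2)/(x + 3)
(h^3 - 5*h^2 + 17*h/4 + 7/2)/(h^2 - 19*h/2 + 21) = (h^2 - 3*h/2 - 1)/(h - 6)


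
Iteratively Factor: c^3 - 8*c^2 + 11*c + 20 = (c - 5)*(c^2 - 3*c - 4) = (c - 5)*(c - 4)*(c + 1)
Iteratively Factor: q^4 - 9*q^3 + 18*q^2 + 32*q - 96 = (q - 4)*(q^3 - 5*q^2 - 2*q + 24) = (q - 4)^2*(q^2 - q - 6) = (q - 4)^2*(q + 2)*(q - 3)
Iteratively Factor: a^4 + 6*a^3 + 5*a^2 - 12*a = (a + 3)*(a^3 + 3*a^2 - 4*a) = (a + 3)*(a + 4)*(a^2 - a) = (a - 1)*(a + 3)*(a + 4)*(a)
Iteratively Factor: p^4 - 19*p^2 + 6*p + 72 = (p + 2)*(p^3 - 2*p^2 - 15*p + 36) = (p - 3)*(p + 2)*(p^2 + p - 12) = (p - 3)^2*(p + 2)*(p + 4)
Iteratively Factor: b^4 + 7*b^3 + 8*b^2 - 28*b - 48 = (b + 4)*(b^3 + 3*b^2 - 4*b - 12) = (b + 3)*(b + 4)*(b^2 - 4) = (b - 2)*(b + 3)*(b + 4)*(b + 2)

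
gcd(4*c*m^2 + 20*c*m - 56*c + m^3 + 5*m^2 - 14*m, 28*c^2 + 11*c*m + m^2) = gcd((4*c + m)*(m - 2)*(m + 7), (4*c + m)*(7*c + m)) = 4*c + m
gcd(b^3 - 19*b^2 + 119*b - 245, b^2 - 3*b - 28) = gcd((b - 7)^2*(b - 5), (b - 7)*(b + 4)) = b - 7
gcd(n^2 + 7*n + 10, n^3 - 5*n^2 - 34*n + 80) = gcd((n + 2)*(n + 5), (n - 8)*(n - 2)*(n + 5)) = n + 5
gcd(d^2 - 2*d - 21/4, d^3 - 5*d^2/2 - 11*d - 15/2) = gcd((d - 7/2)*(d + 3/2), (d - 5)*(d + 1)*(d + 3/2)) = d + 3/2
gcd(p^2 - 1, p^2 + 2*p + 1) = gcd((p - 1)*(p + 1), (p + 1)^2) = p + 1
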